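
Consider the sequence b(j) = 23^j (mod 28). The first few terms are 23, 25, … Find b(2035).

b(1) = 23,  b(2) = 25,  b(3) = 15,  b(4) = 9,  b(5) = 11,  b(6) = 1,  b(7) = 23.
Since b(7) = b(1) = 23, the sequence is periodic with period 6.
So b(2035) = b(1 + ((2035-1) mod 6)) = b(1) = 23.

23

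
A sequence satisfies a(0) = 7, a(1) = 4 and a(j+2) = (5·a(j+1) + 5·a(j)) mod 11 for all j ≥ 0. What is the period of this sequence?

Computing terms: a(0) = 7,  a(1) = 4,  a(2) = 0,  a(3) = 9,  a(4) = 1,  a(5) = 6,  a(6) = 2,  a(7) = 7,  a(8) = 1,  a(9) = 7,  a(10) = 7,  a(11) = 4.
The sequence repeats with period 10.

10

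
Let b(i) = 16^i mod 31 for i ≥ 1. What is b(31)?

16

Computing terms: b(1) = 16; b(2) = 8; b(3) = 4; b(4) = 2; b(5) = 1; b(6) = 16.
The sequence repeats with period 5.
So b(31) = b(1 + ((31-1) mod 5)) = b(1) = 16.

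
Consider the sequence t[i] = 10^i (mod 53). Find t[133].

Listing terms: t[1] = 10,  t[2] = 47,  t[3] = 46,  t[4] = 36,  t[5] = 42,  t[6] = 49,  t[7] = 13,  t[8] = 24,  t[9] = 28,  t[10] = 15,  t[11] = 44,  t[12] = 16,  t[13] = 1,  t[14] = 10.
Since t[14] = t[1] = 10, the sequence is periodic with period 13.
So t[133] = t[1 + ((133-1) mod 13)] = t[3] = 46.

46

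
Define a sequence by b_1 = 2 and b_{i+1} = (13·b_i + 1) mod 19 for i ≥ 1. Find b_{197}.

b_1 = 2; b_2 = 8; b_3 = 10; b_4 = 17; b_5 = 13; b_6 = 18; b_7 = 7; b_8 = 16; b_9 = 0; b_{10} = 1; b_{11} = 14; b_{12} = 12; b_{13} = 5; b_{14} = 9; b_{15} = 4; b_{16} = 15; b_{17} = 6; b_{18} = 3; b_{19} = 2.
The sequence repeats with period 18.
(197 - 1) mod 18 = 16, so b_{197} = b_{17} = 6.

6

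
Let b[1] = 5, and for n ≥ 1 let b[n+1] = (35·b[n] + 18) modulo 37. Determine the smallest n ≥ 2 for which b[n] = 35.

b[1] = 5,  b[2] = 8,  b[3] = 2,  b[4] = 14,  b[5] = 27,  b[6] = 1,  b[7] = 16,  b[8] = 23,  b[9] = 9,  b[10] = 0,  b[11] = 18,  b[12] = 19,  b[13] = 17,  b[14] = 21,  b[15] = 13,  b[16] = 29,  b[17] = 34,  b[18] = 24,  b[19] = 7,  b[20] = 4,  b[21] = 10,  b[22] = 35,  b[23] = 22,  b[24] = 11,  b[25] = 33,  b[26] = 26,  b[27] = 3,  b[28] = 12,  b[29] = 31,  b[30] = 30,  b[31] = 32,  b[32] = 28,  b[33] = 36,  b[34] = 20,  b[35] = 15,  b[36] = 25,  b[37] = 5.
Since b[37] = b[1] = 5, the sequence is periodic with period 36.
The value 35 first appears (with n ≥ 2) at b[22].

22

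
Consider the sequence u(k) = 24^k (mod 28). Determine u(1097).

We have u(1) = 24, u(2) = 16, u(3) = 20, u(4) = 4, u(5) = 12, u(6) = 8, u(7) = 24.
The sequence repeats with period 6.
So u(1097) = u(1 + ((1097-1) mod 6)) = u(5) = 12.

12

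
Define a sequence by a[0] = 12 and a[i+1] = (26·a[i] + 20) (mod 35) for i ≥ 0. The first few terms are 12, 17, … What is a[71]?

32

a[0] = 12, a[1] = 17, a[2] = 7, a[3] = 27, a[4] = 22, a[5] = 32, a[6] = 12.
The sequence repeats with period 6.
(71 - 0) mod 6 = 5, so a[71] = a[5] = 32.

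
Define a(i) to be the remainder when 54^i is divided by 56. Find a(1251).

48

a(1) = 54,  a(2) = 4,  a(3) = 48,  a(4) = 16,  a(5) = 24,  a(6) = 8,  a(7) = 40,  a(8) = 32,  a(9) = 48.
Since a(9) = a(3) = 48, the sequence is eventually periodic: after a pre-period of length 2 it cycles with period 6.
For i ≥ 3, a(i) depends only on (i - 3) mod 6. (1251 - 3) mod 6 = 0, so a(1251) = a(3) = 48.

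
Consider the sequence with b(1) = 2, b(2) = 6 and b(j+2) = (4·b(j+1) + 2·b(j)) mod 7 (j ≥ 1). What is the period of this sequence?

48

We have b(1) = 2; b(2) = 6; b(3) = 0; b(4) = 5; b(5) = 6; b(6) = 6; b(7) = 1; b(8) = 2; b(9) = 3; b(10) = 2; b(11) = 0; b(12) = 4; b(13) = 2; b(14) = 2; b(15) = 5; b(16) = 3; b(17) = 1; b(18) = 3; b(19) = 0; b(20) = 6; b(21) = 3; b(22) = 3; b(23) = 4; b(24) = 1; b(25) = 5; b(26) = 1; b(27) = 0; b(28) = 2; b(29) = 1; b(30) = 1; b(31) = 6; b(32) = 5; b(33) = 4; b(34) = 5; b(35) = 0; b(36) = 3; b(37) = 5; b(38) = 5; b(39) = 2; b(40) = 4; b(41) = 6; b(42) = 4; b(43) = 0; b(44) = 1; b(45) = 4; b(46) = 4; b(47) = 3; b(48) = 6; b(49) = 2; b(50) = 6.
The sequence repeats with period 48.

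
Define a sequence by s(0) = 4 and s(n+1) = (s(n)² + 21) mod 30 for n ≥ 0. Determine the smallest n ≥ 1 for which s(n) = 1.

We have s(0) = 4; s(1) = 7; s(2) = 10; s(3) = 1; s(4) = 22; s(5) = 25; s(6) = 16; s(7) = 7.
Since s(7) = s(1) = 7, the sequence is eventually periodic: after a pre-period of length 1 it cycles with period 6.
The value 1 first appears (with n ≥ 1) at s(3).

3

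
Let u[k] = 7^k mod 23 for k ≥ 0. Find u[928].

u[0] = 1; u[1] = 7; u[2] = 3; u[3] = 21; u[4] = 9; u[5] = 17; u[6] = 4; u[7] = 5; u[8] = 12; u[9] = 15; u[10] = 13; u[11] = 22; u[12] = 16; u[13] = 20; u[14] = 2; u[15] = 14; u[16] = 6; u[17] = 19; u[18] = 18; u[19] = 11; u[20] = 8; u[21] = 10; u[22] = 1.
Since u[22] = u[0] = 1, the sequence is periodic with period 22.
So u[928] = u[0 + ((928-0) mod 22)] = u[4] = 9.

9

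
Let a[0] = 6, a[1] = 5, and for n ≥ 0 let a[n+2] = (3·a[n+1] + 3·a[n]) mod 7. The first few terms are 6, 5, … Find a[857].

1

a[0] = 6, a[1] = 5, a[2] = 5, a[3] = 2, a[4] = 0, a[5] = 6, a[6] = 4, a[7] = 2, a[8] = 4, a[9] = 4, a[10] = 3, a[11] = 0, a[12] = 2, a[13] = 6, a[14] = 3, a[15] = 6, a[16] = 6, a[17] = 1, a[18] = 0, a[19] = 3, a[20] = 2, a[21] = 1, a[22] = 2, a[23] = 2, a[24] = 5, a[25] = 0, a[26] = 1, a[27] = 3, a[28] = 5, a[29] = 3, a[30] = 3, a[31] = 4, a[32] = 0, a[33] = 5, a[34] = 1, a[35] = 4, a[36] = 1, a[37] = 1, a[38] = 6, a[39] = 0, a[40] = 4, a[41] = 5, a[42] = 6, a[43] = 5.
The sequence repeats with period 42.
So a[857] = a[0 + ((857-0) mod 42)] = a[17] = 1.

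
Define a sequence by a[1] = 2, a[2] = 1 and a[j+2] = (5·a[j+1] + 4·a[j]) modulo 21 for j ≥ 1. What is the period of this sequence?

Computing terms: a[1] = 2,  a[2] = 1,  a[3] = 13,  a[4] = 6,  a[5] = 19,  a[6] = 14,  a[7] = 20,  a[8] = 9,  a[9] = 20,  a[10] = 10,  a[11] = 4,  a[12] = 18,  a[13] = 1,  a[14] = 14,  a[15] = 11,  a[16] = 6,  a[17] = 11,  a[18] = 16,  a[19] = 19,  a[20] = 12,  a[21] = 10,  a[22] = 14,  a[23] = 5,  a[24] = 18,  a[25] = 5,  a[26] = 13,  a[27] = 1,  a[28] = 15,  a[29] = 16,  a[30] = 14,  a[31] = 8,  a[32] = 12,  a[33] = 8,  a[34] = 4,  a[35] = 10,  a[36] = 3,  a[37] = 13,  a[38] = 14,  a[39] = 17,  a[40] = 15,  a[41] = 17,  a[42] = 19,  a[43] = 16,  a[44] = 9,  a[45] = 4,  a[46] = 14,  a[47] = 2,  a[48] = 3,  a[49] = 2,  a[50] = 1.
Since (a[49], a[50]) = (a[1], a[2]) = (2, 1) (two consecutive terms determine the rest), the sequence is periodic with period 48.

48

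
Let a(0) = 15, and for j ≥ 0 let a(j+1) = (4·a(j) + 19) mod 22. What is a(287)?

a(0) = 15; a(1) = 13; a(2) = 5; a(3) = 17; a(4) = 21; a(5) = 15.
Since a(5) = a(0) = 15, the sequence is periodic with period 5.
(287 - 0) mod 5 = 2, so a(287) = a(2) = 5.

5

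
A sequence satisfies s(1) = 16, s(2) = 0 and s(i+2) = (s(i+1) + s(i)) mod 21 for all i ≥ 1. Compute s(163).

16

We have s(1) = 16,  s(2) = 0,  s(3) = 16,  s(4) = 16,  s(5) = 11,  s(6) = 6,  s(7) = 17,  s(8) = 2,  s(9) = 19,  s(10) = 0,  s(11) = 19,  s(12) = 19,  s(13) = 17,  s(14) = 15,  s(15) = 11,  s(16) = 5,  s(17) = 16,  s(18) = 0.
Since (s(17), s(18)) = (s(1), s(2)) = (16, 0) (two consecutive terms determine the rest), the sequence is periodic with period 16.
(163 - 1) mod 16 = 2, so s(163) = s(3) = 16.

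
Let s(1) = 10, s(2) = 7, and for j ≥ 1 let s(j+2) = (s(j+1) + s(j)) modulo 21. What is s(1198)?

5

s(1) = 10; s(2) = 7; s(3) = 17; s(4) = 3; s(5) = 20; s(6) = 2; s(7) = 1; s(8) = 3; s(9) = 4; s(10) = 7; s(11) = 11; s(12) = 18; s(13) = 8; s(14) = 5; s(15) = 13; s(16) = 18; s(17) = 10; s(18) = 7.
The sequence repeats with period 16.
So s(1198) = s(1 + ((1198-1) mod 16)) = s(14) = 5.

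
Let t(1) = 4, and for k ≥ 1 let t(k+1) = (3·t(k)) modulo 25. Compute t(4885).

24

Listing terms: t(1) = 4; t(2) = 12; t(3) = 11; t(4) = 8; t(5) = 24; t(6) = 22; t(7) = 16; t(8) = 23; t(9) = 19; t(10) = 7; t(11) = 21; t(12) = 13; t(13) = 14; t(14) = 17; t(15) = 1; t(16) = 3; t(17) = 9; t(18) = 2; t(19) = 6; t(20) = 18; t(21) = 4.
The sequence repeats with period 20.
So t(4885) = t(1 + ((4885-1) mod 20)) = t(5) = 24.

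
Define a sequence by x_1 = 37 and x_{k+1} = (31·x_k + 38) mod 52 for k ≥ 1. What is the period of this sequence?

Listing terms: x_1 = 37; x_2 = 41; x_3 = 9; x_4 = 5; x_5 = 37.
Since x_5 = x_1 = 37, the sequence is periodic with period 4.

4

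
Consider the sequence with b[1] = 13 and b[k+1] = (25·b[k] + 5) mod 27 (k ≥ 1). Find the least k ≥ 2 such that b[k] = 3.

23

Listing terms: b[1] = 13,  b[2] = 6,  b[3] = 20,  b[4] = 19,  b[5] = 21,  b[6] = 17,  b[7] = 25,  b[8] = 9,  b[9] = 14,  b[10] = 4,  b[11] = 24,  b[12] = 11,  b[13] = 10,  b[14] = 12,  b[15] = 8,  b[16] = 16,  b[17] = 0,  b[18] = 5,  b[19] = 22,  b[20] = 15,  b[21] = 2,  b[22] = 1,  b[23] = 3,  b[24] = 26,  b[25] = 7,  b[26] = 18,  b[27] = 23,  b[28] = 13.
The sequence repeats with period 27.
The value 3 first appears (with k ≥ 2) at b[23].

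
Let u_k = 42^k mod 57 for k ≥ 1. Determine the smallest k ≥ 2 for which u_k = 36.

Computing terms: u_1 = 42; u_2 = 54; u_3 = 45; u_4 = 9; u_5 = 36; u_6 = 30; u_7 = 6; u_8 = 24; u_9 = 39; u_{10} = 42.
Since u_{10} = u_1 = 42, the sequence is periodic with period 9.
The value 36 first appears (with k ≥ 2) at u_5.

5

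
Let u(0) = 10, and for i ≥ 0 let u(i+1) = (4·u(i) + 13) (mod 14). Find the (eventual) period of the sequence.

3

u(0) = 10,  u(1) = 11,  u(2) = 1,  u(3) = 3,  u(4) = 11.
Since u(4) = u(1) = 11, the sequence is eventually periodic: after a pre-period of length 1 it cycles with period 3.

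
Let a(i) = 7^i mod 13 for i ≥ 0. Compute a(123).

5

We have a(0) = 1, a(1) = 7, a(2) = 10, a(3) = 5, a(4) = 9, a(5) = 11, a(6) = 12, a(7) = 6, a(8) = 3, a(9) = 8, a(10) = 4, a(11) = 2, a(12) = 1.
Since a(12) = a(0) = 1, the sequence is periodic with period 12.
So a(123) = a(0 + ((123-0) mod 12)) = a(3) = 5.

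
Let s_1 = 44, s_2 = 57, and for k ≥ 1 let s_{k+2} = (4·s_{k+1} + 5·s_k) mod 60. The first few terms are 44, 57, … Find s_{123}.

28

Computing terms: s_1 = 44, s_2 = 57, s_3 = 28, s_4 = 37, s_5 = 48, s_6 = 17, s_7 = 8, s_8 = 57, s_9 = 28.
Since (s_8, s_9) = (s_2, s_3) = (57, 28) (two consecutive terms determine the rest), the sequence is eventually periodic: after a pre-period of length 1 it cycles with period 6.
For k ≥ 2, s_k depends only on (k - 2) mod 6. (123 - 2) mod 6 = 1, so s_{123} = s_3 = 28.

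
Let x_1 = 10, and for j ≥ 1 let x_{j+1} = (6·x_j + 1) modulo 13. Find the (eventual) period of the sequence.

We have x_1 = 10; x_2 = 9; x_3 = 3; x_4 = 6; x_5 = 11; x_6 = 2; x_7 = 0; x_8 = 1; x_9 = 7; x_{10} = 4; x_{11} = 12; x_{12} = 8; x_{13} = 10.
The sequence repeats with period 12.

12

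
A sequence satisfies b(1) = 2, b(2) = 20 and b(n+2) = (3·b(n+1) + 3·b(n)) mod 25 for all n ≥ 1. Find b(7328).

3

Computing terms: b(1) = 2; b(2) = 20; b(3) = 16; b(4) = 8; b(5) = 22; b(6) = 15; b(7) = 11; b(8) = 3; b(9) = 17; b(10) = 10; b(11) = 6; b(12) = 23; b(13) = 12; b(14) = 5; b(15) = 1; b(16) = 18; b(17) = 7; b(18) = 0; b(19) = 21; b(20) = 13; b(21) = 2; b(22) = 20.
Since (b(21), b(22)) = (b(1), b(2)) = (2, 20) (two consecutive terms determine the rest), the sequence is periodic with period 20.
So b(7328) = b(1 + ((7328-1) mod 20)) = b(8) = 3.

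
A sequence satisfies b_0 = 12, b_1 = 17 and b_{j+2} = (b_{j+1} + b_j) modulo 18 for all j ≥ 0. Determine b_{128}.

9

We have b_0 = 12; b_1 = 17; b_2 = 11; b_3 = 10; b_4 = 3; b_5 = 13; b_6 = 16; b_7 = 11; b_8 = 9; b_9 = 2; b_{10} = 11; b_{11} = 13; b_{12} = 6; b_{13} = 1; b_{14} = 7; b_{15} = 8; b_{16} = 15; b_{17} = 5; b_{18} = 2; b_{19} = 7; b_{20} = 9; b_{21} = 16; b_{22} = 7; b_{23} = 5; b_{24} = 12; b_{25} = 17.
Since (b_{24}, b_{25}) = (b_0, b_1) = (12, 17) (two consecutive terms determine the rest), the sequence is periodic with period 24.
So b_{128} = b_{0 + ((128-0) mod 24)} = b_8 = 9.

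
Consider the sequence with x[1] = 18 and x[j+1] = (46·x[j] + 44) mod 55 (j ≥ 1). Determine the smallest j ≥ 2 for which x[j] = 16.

8

Listing terms: x[1] = 18, x[2] = 47, x[3] = 6, x[4] = 45, x[5] = 24, x[6] = 48, x[7] = 52, x[8] = 16, x[9] = 10, x[10] = 9, x[11] = 18.
The sequence repeats with period 10.
The value 16 first appears (with j ≥ 2) at x[8].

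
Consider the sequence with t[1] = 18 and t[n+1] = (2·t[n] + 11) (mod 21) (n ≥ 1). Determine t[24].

We have t[1] = 18; t[2] = 5; t[3] = 0; t[4] = 11; t[5] = 12; t[6] = 14; t[7] = 18.
The sequence repeats with period 6.
So t[24] = t[1 + ((24-1) mod 6)] = t[6] = 14.

14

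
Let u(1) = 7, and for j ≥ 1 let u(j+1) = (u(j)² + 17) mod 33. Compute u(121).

29

u(1) = 7,  u(2) = 0,  u(3) = 17,  u(4) = 9,  u(5) = 32,  u(6) = 18,  u(7) = 11,  u(8) = 6,  u(9) = 20,  u(10) = 21,  u(11) = 29,  u(12) = 0.
Since u(12) = u(2) = 0, the sequence is eventually periodic: after a pre-period of length 1 it cycles with period 10.
For j ≥ 2, u(j) depends only on (j - 2) mod 10. (121 - 2) mod 10 = 9, so u(121) = u(11) = 29.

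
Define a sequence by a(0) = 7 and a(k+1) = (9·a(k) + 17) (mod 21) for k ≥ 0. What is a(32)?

2

a(0) = 7,  a(1) = 17,  a(2) = 2,  a(3) = 14,  a(4) = 17.
Since a(4) = a(1) = 17, the sequence is eventually periodic: after a pre-period of length 1 it cycles with period 3.
For k ≥ 1, a(k) depends only on (k - 1) mod 3. (32 - 1) mod 3 = 1, so a(32) = a(2) = 2.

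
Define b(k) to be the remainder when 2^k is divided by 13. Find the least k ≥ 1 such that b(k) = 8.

b(0) = 1,  b(1) = 2,  b(2) = 4,  b(3) = 8,  b(4) = 3,  b(5) = 6,  b(6) = 12,  b(7) = 11,  b(8) = 9,  b(9) = 5,  b(10) = 10,  b(11) = 7,  b(12) = 1.
The sequence repeats with period 12.
The value 8 first appears (with k ≥ 1) at b(3).

3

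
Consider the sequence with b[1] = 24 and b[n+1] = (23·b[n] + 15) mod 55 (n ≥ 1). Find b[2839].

We have b[1] = 24; b[2] = 17; b[3] = 21; b[4] = 3; b[5] = 29; b[6] = 22; b[7] = 26; b[8] = 8; b[9] = 34; b[10] = 27; b[11] = 31; b[12] = 13; b[13] = 39; b[14] = 32; b[15] = 36; b[16] = 18; b[17] = 44; b[18] = 37; b[19] = 41; b[20] = 23; b[21] = 49; b[22] = 42; b[23] = 46; b[24] = 28; b[25] = 54; b[26] = 47; b[27] = 51; b[28] = 33; b[29] = 4; b[30] = 52; b[31] = 1; b[32] = 38; b[33] = 9; b[34] = 2; b[35] = 6; b[36] = 43; b[37] = 14; b[38] = 7; b[39] = 11; b[40] = 48; b[41] = 19; b[42] = 12; b[43] = 16; b[44] = 53; b[45] = 24.
Since b[45] = b[1] = 24, the sequence is periodic with period 44.
(2839 - 1) mod 44 = 22, so b[2839] = b[23] = 46.

46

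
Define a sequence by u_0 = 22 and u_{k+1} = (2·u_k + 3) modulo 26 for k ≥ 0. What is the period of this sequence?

12

Computing terms: u_0 = 22; u_1 = 21; u_2 = 19; u_3 = 15; u_4 = 7; u_5 = 17; u_6 = 11; u_7 = 25; u_8 = 1; u_9 = 5; u_{10} = 13; u_{11} = 3; u_{12} = 9; u_{13} = 21.
Since u_{13} = u_1 = 21, the sequence is eventually periodic: after a pre-period of length 1 it cycles with period 12.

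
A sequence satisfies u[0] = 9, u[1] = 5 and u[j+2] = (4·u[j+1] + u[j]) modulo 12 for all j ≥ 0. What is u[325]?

We have u[0] = 9, u[1] = 5, u[2] = 5, u[3] = 1, u[4] = 9, u[5] = 1, u[6] = 1, u[7] = 5, u[8] = 9, u[9] = 5.
The sequence repeats with period 8.
(325 - 0) mod 8 = 5, so u[325] = u[5] = 1.

1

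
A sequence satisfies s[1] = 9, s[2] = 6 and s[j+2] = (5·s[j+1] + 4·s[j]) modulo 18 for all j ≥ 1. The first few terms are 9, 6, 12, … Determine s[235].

Listing terms: s[1] = 9,  s[2] = 6,  s[3] = 12,  s[4] = 12,  s[5] = 0,  s[6] = 12,  s[7] = 6,  s[8] = 6,  s[9] = 0,  s[10] = 6,  s[11] = 12.
Since (s[10], s[11]) = (s[2], s[3]) = (6, 12) (two consecutive terms determine the rest), the sequence is eventually periodic: after a pre-period of length 1 it cycles with period 8.
For j ≥ 2, s[j] depends only on (j - 2) mod 8. (235 - 2) mod 8 = 1, so s[235] = s[3] = 12.

12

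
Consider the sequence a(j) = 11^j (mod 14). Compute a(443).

9

a(1) = 11; a(2) = 9; a(3) = 1; a(4) = 11.
Since a(4) = a(1) = 11, the sequence is periodic with period 3.
So a(443) = a(1 + ((443-1) mod 3)) = a(2) = 9.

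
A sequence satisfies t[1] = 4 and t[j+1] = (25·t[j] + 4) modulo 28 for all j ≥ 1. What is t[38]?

20

Listing terms: t[1] = 4; t[2] = 20; t[3] = 0; t[4] = 4.
Since t[4] = t[1] = 4, the sequence is periodic with period 3.
(38 - 1) mod 3 = 1, so t[38] = t[2] = 20.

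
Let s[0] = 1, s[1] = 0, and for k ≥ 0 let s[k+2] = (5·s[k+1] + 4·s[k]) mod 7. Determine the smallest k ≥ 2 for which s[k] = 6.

3

We have s[0] = 1; s[1] = 0; s[2] = 4; s[3] = 6; s[4] = 4; s[5] = 2; s[6] = 5; s[7] = 5; s[8] = 3; s[9] = 0; s[10] = 5; s[11] = 4; s[12] = 5; s[13] = 6; s[14] = 1; s[15] = 1; s[16] = 2; s[17] = 0; s[18] = 1; s[19] = 5; s[20] = 1; s[21] = 4; s[22] = 3; s[23] = 3; s[24] = 6; s[25] = 0; s[26] = 3; s[27] = 1; s[28] = 3; s[29] = 5; s[30] = 2; s[31] = 2; s[32] = 4; s[33] = 0; s[34] = 2; s[35] = 3; s[36] = 2; s[37] = 1; s[38] = 6; s[39] = 6; s[40] = 5; s[41] = 0; s[42] = 6; s[43] = 2; s[44] = 6; s[45] = 3; s[46] = 4; s[47] = 4; s[48] = 1; s[49] = 0.
Since (s[48], s[49]) = (s[0], s[1]) = (1, 0) (two consecutive terms determine the rest), the sequence is periodic with period 48.
The value 6 first appears (with k ≥ 2) at s[3].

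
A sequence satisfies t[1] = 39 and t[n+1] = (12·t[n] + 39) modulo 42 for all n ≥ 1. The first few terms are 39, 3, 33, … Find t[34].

We have t[1] = 39; t[2] = 3; t[3] = 33; t[4] = 15; t[5] = 9; t[6] = 21; t[7] = 39.
Since t[7] = t[1] = 39, the sequence is periodic with period 6.
(34 - 1) mod 6 = 3, so t[34] = t[4] = 15.

15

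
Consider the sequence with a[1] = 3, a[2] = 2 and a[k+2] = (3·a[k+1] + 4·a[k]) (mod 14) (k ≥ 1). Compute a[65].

a[1] = 3; a[2] = 2; a[3] = 4; a[4] = 6; a[5] = 6; a[6] = 0; a[7] = 10; a[8] = 2; a[9] = 4.
Since (a[8], a[9]) = (a[2], a[3]) = (2, 4) (two consecutive terms determine the rest), the sequence is eventually periodic: after a pre-period of length 1 it cycles with period 6.
For k ≥ 2, a[k] depends only on (k - 2) mod 6. (65 - 2) mod 6 = 3, so a[65] = a[5] = 6.

6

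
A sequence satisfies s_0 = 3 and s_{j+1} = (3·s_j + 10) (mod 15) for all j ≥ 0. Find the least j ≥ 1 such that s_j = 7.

s_0 = 3; s_1 = 4; s_2 = 7; s_3 = 1; s_4 = 13; s_5 = 4.
Since s_5 = s_1 = 4, the sequence is eventually periodic: after a pre-period of length 1 it cycles with period 4.
The value 7 first appears (with j ≥ 1) at s_2.

2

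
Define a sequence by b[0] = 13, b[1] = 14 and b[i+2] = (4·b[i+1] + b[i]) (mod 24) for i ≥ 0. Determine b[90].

21

Computing terms: b[0] = 13; b[1] = 14; b[2] = 21; b[3] = 2; b[4] = 5; b[5] = 22; b[6] = 21; b[7] = 10; b[8] = 13; b[9] = 14.
The sequence repeats with period 8.
(90 - 0) mod 8 = 2, so b[90] = b[2] = 21.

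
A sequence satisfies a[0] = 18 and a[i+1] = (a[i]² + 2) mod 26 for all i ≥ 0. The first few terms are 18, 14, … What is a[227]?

24

Computing terms: a[0] = 18, a[1] = 14, a[2] = 16, a[3] = 24, a[4] = 6, a[5] = 12, a[6] = 16.
Since a[6] = a[2] = 16, the sequence is eventually periodic: after a pre-period of length 2 it cycles with period 4.
For i ≥ 2, a[i] depends only on (i - 2) mod 4. (227 - 2) mod 4 = 1, so a[227] = a[3] = 24.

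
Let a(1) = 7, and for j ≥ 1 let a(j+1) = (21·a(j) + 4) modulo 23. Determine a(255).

Computing terms: a(1) = 7,  a(2) = 13,  a(3) = 1,  a(4) = 2,  a(5) = 0,  a(6) = 4,  a(7) = 19,  a(8) = 12,  a(9) = 3,  a(10) = 21,  a(11) = 8,  a(12) = 11,  a(13) = 5,  a(14) = 17,  a(15) = 16,  a(16) = 18,  a(17) = 14,  a(18) = 22,  a(19) = 6,  a(20) = 15,  a(21) = 20,  a(22) = 10,  a(23) = 7.
The sequence repeats with period 22.
So a(255) = a(1 + ((255-1) mod 22)) = a(13) = 5.

5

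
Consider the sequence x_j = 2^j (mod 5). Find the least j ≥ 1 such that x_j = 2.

x_0 = 1, x_1 = 2, x_2 = 4, x_3 = 3, x_4 = 1.
Since x_4 = x_0 = 1, the sequence is periodic with period 4.
The value 2 first appears (with j ≥ 1) at x_1.

1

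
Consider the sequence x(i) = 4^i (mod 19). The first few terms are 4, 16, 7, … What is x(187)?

Listing terms: x(1) = 4, x(2) = 16, x(3) = 7, x(4) = 9, x(5) = 17, x(6) = 11, x(7) = 6, x(8) = 5, x(9) = 1, x(10) = 4.
The sequence repeats with period 9.
So x(187) = x(1 + ((187-1) mod 9)) = x(7) = 6.

6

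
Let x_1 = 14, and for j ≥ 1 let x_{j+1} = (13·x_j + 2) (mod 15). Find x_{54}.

Listing terms: x_1 = 14, x_2 = 4, x_3 = 9, x_4 = 14.
Since x_4 = x_1 = 14, the sequence is periodic with period 3.
(54 - 1) mod 3 = 2, so x_{54} = x_3 = 9.

9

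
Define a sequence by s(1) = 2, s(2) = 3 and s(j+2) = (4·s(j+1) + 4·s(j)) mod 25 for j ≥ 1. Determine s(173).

18

s(1) = 2; s(2) = 3; s(3) = 20; s(4) = 17; s(5) = 23; s(6) = 10; s(7) = 7; s(8) = 18; s(9) = 0; s(10) = 22; s(11) = 13; s(12) = 15; s(13) = 12; s(14) = 8; s(15) = 5; s(16) = 2; s(17) = 3.
Since (s(16), s(17)) = (s(1), s(2)) = (2, 3) (two consecutive terms determine the rest), the sequence is periodic with period 15.
(173 - 1) mod 15 = 7, so s(173) = s(8) = 18.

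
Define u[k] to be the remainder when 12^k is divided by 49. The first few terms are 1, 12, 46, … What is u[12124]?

30

Computing terms: u[0] = 1; u[1] = 12; u[2] = 46; u[3] = 13; u[4] = 9; u[5] = 10; u[6] = 22; u[7] = 19; u[8] = 32; u[9] = 41; u[10] = 2; u[11] = 24; u[12] = 43; u[13] = 26; u[14] = 18; u[15] = 20; u[16] = 44; u[17] = 38; u[18] = 15; u[19] = 33; u[20] = 4; u[21] = 48; u[22] = 37; u[23] = 3; u[24] = 36; u[25] = 40; u[26] = 39; u[27] = 27; u[28] = 30; u[29] = 17; u[30] = 8; u[31] = 47; u[32] = 25; u[33] = 6; u[34] = 23; u[35] = 31; u[36] = 29; u[37] = 5; u[38] = 11; u[39] = 34; u[40] = 16; u[41] = 45; u[42] = 1.
Since u[42] = u[0] = 1, the sequence is periodic with period 42.
(12124 - 0) mod 42 = 28, so u[12124] = u[28] = 30.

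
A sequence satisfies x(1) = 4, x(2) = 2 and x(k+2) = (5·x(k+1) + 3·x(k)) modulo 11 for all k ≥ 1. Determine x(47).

6

We have x(1) = 4; x(2) = 2; x(3) = 0; x(4) = 6; x(5) = 8; x(6) = 3; x(7) = 6; x(8) = 6; x(9) = 4; x(10) = 5; x(11) = 4; x(12) = 2.
Since (x(11), x(12)) = (x(1), x(2)) = (4, 2) (two consecutive terms determine the rest), the sequence is periodic with period 10.
So x(47) = x(1 + ((47-1) mod 10)) = x(7) = 6.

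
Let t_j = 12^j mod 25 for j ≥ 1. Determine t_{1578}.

t_1 = 12,  t_2 = 19,  t_3 = 3,  t_4 = 11,  t_5 = 7,  t_6 = 9,  t_7 = 8,  t_8 = 21,  t_9 = 2,  t_{10} = 24,  t_{11} = 13,  t_{12} = 6,  t_{13} = 22,  t_{14} = 14,  t_{15} = 18,  t_{16} = 16,  t_{17} = 17,  t_{18} = 4,  t_{19} = 23,  t_{20} = 1,  t_{21} = 12.
Since t_{21} = t_1 = 12, the sequence is periodic with period 20.
(1578 - 1) mod 20 = 17, so t_{1578} = t_{18} = 4.

4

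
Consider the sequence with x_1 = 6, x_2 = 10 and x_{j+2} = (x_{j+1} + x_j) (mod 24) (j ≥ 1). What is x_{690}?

4

Listing terms: x_1 = 6, x_2 = 10, x_3 = 16, x_4 = 2, x_5 = 18, x_6 = 20, x_7 = 14, x_8 = 10, x_9 = 0, x_{10} = 10, x_{11} = 10, x_{12} = 20, x_{13} = 6, x_{14} = 2, x_{15} = 8, x_{16} = 10, x_{17} = 18, x_{18} = 4, x_{19} = 22, x_{20} = 2, x_{21} = 0, x_{22} = 2, x_{23} = 2, x_{24} = 4, x_{25} = 6, x_{26} = 10.
The sequence repeats with period 24.
(690 - 1) mod 24 = 17, so x_{690} = x_{18} = 4.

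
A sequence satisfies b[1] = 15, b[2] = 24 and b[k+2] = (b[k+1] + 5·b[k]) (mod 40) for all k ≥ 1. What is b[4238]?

24

We have b[1] = 15, b[2] = 24, b[3] = 19, b[4] = 19, b[5] = 34, b[6] = 9, b[7] = 19, b[8] = 24, b[9] = 39, b[10] = 39, b[11] = 34, b[12] = 29, b[13] = 39, b[14] = 24, b[15] = 19.
Since (b[14], b[15]) = (b[2], b[3]) = (24, 19) (two consecutive terms determine the rest), the sequence is eventually periodic: after a pre-period of length 1 it cycles with period 12.
For k ≥ 2, b[k] depends only on (k - 2) mod 12. (4238 - 2) mod 12 = 0, so b[4238] = b[2] = 24.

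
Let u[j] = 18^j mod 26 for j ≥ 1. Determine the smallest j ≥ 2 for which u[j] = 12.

u[1] = 18,  u[2] = 12,  u[3] = 8,  u[4] = 14,  u[5] = 18.
Since u[5] = u[1] = 18, the sequence is periodic with period 4.
The value 12 first appears (with j ≥ 2) at u[2].

2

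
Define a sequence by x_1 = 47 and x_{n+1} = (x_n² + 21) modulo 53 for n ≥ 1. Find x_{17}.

Computing terms: x_1 = 47, x_2 = 4, x_3 = 37, x_4 = 12, x_5 = 6, x_6 = 4.
Since x_6 = x_2 = 4, the sequence is eventually periodic: after a pre-period of length 1 it cycles with period 4.
For n ≥ 2, x_n depends only on (n - 2) mod 4. (17 - 2) mod 4 = 3, so x_{17} = x_5 = 6.

6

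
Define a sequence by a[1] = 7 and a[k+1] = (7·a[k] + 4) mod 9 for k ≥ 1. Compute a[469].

We have a[1] = 7,  a[2] = 8,  a[3] = 6,  a[4] = 1,  a[5] = 2,  a[6] = 0,  a[7] = 4,  a[8] = 5,  a[9] = 3,  a[10] = 7.
Since a[10] = a[1] = 7, the sequence is periodic with period 9.
So a[469] = a[1 + ((469-1) mod 9)] = a[1] = 7.

7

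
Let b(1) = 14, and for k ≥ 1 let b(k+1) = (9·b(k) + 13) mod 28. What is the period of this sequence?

Listing terms: b(1) = 14, b(2) = 27, b(3) = 4, b(4) = 21, b(5) = 6, b(6) = 11, b(7) = 0, b(8) = 13, b(9) = 18, b(10) = 7, b(11) = 20, b(12) = 25, b(13) = 14.
Since b(13) = b(1) = 14, the sequence is periodic with period 12.

12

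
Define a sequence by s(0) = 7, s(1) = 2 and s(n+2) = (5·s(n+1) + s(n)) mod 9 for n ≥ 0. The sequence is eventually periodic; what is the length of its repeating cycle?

We have s(0) = 7, s(1) = 2, s(2) = 8, s(3) = 6, s(4) = 2, s(5) = 7, s(6) = 1, s(7) = 3, s(8) = 7, s(9) = 2.
The sequence repeats with period 8.

8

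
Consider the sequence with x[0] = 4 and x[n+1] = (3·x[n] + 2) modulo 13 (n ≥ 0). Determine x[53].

5

Listing terms: x[0] = 4; x[1] = 1; x[2] = 5; x[3] = 4.
The sequence repeats with period 3.
So x[53] = x[0 + ((53-0) mod 3)] = x[2] = 5.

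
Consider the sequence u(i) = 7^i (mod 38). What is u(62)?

11

Computing terms: u(0) = 1,  u(1) = 7,  u(2) = 11,  u(3) = 1.
The sequence repeats with period 3.
So u(62) = u(0 + ((62-0) mod 3)) = u(2) = 11.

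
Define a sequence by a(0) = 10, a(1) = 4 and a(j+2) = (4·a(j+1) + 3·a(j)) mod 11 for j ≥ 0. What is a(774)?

We have a(0) = 10,  a(1) = 4,  a(2) = 2,  a(3) = 9,  a(4) = 9,  a(5) = 8,  a(6) = 4,  a(7) = 7,  a(8) = 7,  a(9) = 5,  a(10) = 8,  a(11) = 3,  a(12) = 3,  a(13) = 10,  a(14) = 5,  a(15) = 6,  a(16) = 6,  a(17) = 9,  a(18) = 10,  a(19) = 1,  a(20) = 1,  a(21) = 7,  a(22) = 9,  a(23) = 2,  a(24) = 2,  a(25) = 3,  a(26) = 7,  a(27) = 4,  a(28) = 4,  a(29) = 6,  a(30) = 3,  a(31) = 8,  a(32) = 8,  a(33) = 1,  a(34) = 6,  a(35) = 5,  a(36) = 5,  a(37) = 2,  a(38) = 1,  a(39) = 10,  a(40) = 10,  a(41) = 4.
The sequence repeats with period 40.
So a(774) = a(0 + ((774-0) mod 40)) = a(14) = 5.

5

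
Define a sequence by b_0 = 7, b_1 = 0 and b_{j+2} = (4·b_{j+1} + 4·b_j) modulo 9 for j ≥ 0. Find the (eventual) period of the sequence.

24

Computing terms: b_0 = 7,  b_1 = 0,  b_2 = 1,  b_3 = 4,  b_4 = 2,  b_5 = 6,  b_6 = 5,  b_7 = 8,  b_8 = 7,  b_9 = 6,  b_{10} = 7,  b_{11} = 7,  b_{12} = 2,  b_{13} = 0,  b_{14} = 8,  b_{15} = 5,  b_{16} = 7,  b_{17} = 3,  b_{18} = 4,  b_{19} = 1,  b_{20} = 2,  b_{21} = 3,  b_{22} = 2,  b_{23} = 2,  b_{24} = 7,  b_{25} = 0.
The sequence repeats with period 24.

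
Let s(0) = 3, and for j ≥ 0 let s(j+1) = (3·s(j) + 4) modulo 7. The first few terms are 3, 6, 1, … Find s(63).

s(0) = 3; s(1) = 6; s(2) = 1; s(3) = 0; s(4) = 4; s(5) = 2; s(6) = 3.
Since s(6) = s(0) = 3, the sequence is periodic with period 6.
(63 - 0) mod 6 = 3, so s(63) = s(3) = 0.

0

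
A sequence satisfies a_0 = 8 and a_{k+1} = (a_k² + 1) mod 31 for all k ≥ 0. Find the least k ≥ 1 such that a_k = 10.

2

We have a_0 = 8,  a_1 = 3,  a_2 = 10,  a_3 = 8.
The sequence repeats with period 3.
The value 10 first appears (with k ≥ 1) at a_2.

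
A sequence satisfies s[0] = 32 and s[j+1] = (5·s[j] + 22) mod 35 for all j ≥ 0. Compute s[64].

17

We have s[0] = 32, s[1] = 7, s[2] = 22, s[3] = 27, s[4] = 17, s[5] = 2, s[6] = 32.
The sequence repeats with period 6.
(64 - 0) mod 6 = 4, so s[64] = s[4] = 17.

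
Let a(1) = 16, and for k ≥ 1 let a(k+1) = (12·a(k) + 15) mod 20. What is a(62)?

Computing terms: a(1) = 16,  a(2) = 7,  a(3) = 19,  a(4) = 3,  a(5) = 11,  a(6) = 7.
Since a(6) = a(2) = 7, the sequence is eventually periodic: after a pre-period of length 1 it cycles with period 4.
For k ≥ 2, a(k) depends only on (k - 2) mod 4. (62 - 2) mod 4 = 0, so a(62) = a(2) = 7.

7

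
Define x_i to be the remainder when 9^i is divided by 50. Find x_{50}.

1

We have x_0 = 1; x_1 = 9; x_2 = 31; x_3 = 29; x_4 = 11; x_5 = 49; x_6 = 41; x_7 = 19; x_8 = 21; x_9 = 39; x_{10} = 1.
The sequence repeats with period 10.
So x_{50} = x_{0 + ((50-0) mod 10)} = x_0 = 1.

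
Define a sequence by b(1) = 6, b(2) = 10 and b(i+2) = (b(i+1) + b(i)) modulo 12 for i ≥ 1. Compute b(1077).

b(1) = 6,  b(2) = 10,  b(3) = 4,  b(4) = 2,  b(5) = 6,  b(6) = 8,  b(7) = 2,  b(8) = 10,  b(9) = 0,  b(10) = 10,  b(11) = 10,  b(12) = 8,  b(13) = 6,  b(14) = 2,  b(15) = 8,  b(16) = 10,  b(17) = 6,  b(18) = 4,  b(19) = 10,  b(20) = 2,  b(21) = 0,  b(22) = 2,  b(23) = 2,  b(24) = 4,  b(25) = 6,  b(26) = 10.
Since (b(25), b(26)) = (b(1), b(2)) = (6, 10) (two consecutive terms determine the rest), the sequence is periodic with period 24.
So b(1077) = b(1 + ((1077-1) mod 24)) = b(21) = 0.

0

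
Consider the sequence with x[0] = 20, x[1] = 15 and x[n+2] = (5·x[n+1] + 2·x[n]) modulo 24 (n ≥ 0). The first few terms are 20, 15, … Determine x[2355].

x[0] = 20,  x[1] = 15,  x[2] = 19,  x[3] = 5,  x[4] = 15,  x[5] = 13,  x[6] = 23,  x[7] = 21,  x[8] = 7,  x[9] = 5,  x[10] = 15.
Since (x[9], x[10]) = (x[3], x[4]) = (5, 15) (two consecutive terms determine the rest), the sequence is eventually periodic: after a pre-period of length 3 it cycles with period 6.
For n ≥ 3, x[n] depends only on (n - 3) mod 6. (2355 - 3) mod 6 = 0, so x[2355] = x[3] = 5.

5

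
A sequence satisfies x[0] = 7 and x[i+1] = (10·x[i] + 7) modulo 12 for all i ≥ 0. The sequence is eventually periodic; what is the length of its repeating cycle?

x[0] = 7; x[1] = 5; x[2] = 9; x[3] = 1; x[4] = 5.
Since x[4] = x[1] = 5, the sequence is eventually periodic: after a pre-period of length 1 it cycles with period 3.

3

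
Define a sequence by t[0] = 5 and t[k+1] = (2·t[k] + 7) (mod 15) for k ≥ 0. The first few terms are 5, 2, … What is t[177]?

2

t[0] = 5, t[1] = 2, t[2] = 11, t[3] = 14, t[4] = 5.
Since t[4] = t[0] = 5, the sequence is periodic with period 4.
So t[177] = t[0 + ((177-0) mod 4)] = t[1] = 2.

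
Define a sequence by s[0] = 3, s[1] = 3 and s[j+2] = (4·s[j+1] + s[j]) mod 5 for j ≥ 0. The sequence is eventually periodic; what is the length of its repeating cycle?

Computing terms: s[0] = 3; s[1] = 3; s[2] = 0; s[3] = 3; s[4] = 2; s[5] = 1; s[6] = 1; s[7] = 0; s[8] = 1; s[9] = 4; s[10] = 2; s[11] = 2; s[12] = 0; s[13] = 2; s[14] = 3; s[15] = 4; s[16] = 4; s[17] = 0; s[18] = 4; s[19] = 1; s[20] = 3; s[21] = 3.
The sequence repeats with period 20.

20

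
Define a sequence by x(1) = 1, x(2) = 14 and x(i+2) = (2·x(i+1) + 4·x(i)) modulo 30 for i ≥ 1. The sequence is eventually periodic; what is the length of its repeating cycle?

We have x(1) = 1, x(2) = 14, x(3) = 2, x(4) = 0, x(5) = 8, x(6) = 16, x(7) = 4, x(8) = 12, x(9) = 10, x(10) = 8, x(11) = 26, x(12) = 24, x(13) = 2, x(14) = 10, x(15) = 28, x(16) = 6, x(17) = 4, x(18) = 2, x(19) = 20, x(20) = 18, x(21) = 26, x(22) = 4, x(23) = 22, x(24) = 0, x(25) = 28, x(26) = 26, x(27) = 14, x(28) = 12, x(29) = 20, x(30) = 28, x(31) = 16, x(32) = 24, x(33) = 22, x(34) = 20, x(35) = 8, x(36) = 6, x(37) = 14, x(38) = 22, x(39) = 10, x(40) = 18, x(41) = 16, x(42) = 14, x(43) = 2.
Since (x(42), x(43)) = (x(2), x(3)) = (14, 2) (two consecutive terms determine the rest), the sequence is eventually periodic: after a pre-period of length 1 it cycles with period 40.

40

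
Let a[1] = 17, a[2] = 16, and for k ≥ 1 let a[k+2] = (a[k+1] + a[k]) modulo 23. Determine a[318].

7

We have a[1] = 17,  a[2] = 16,  a[3] = 10,  a[4] = 3,  a[5] = 13,  a[6] = 16,  a[7] = 6,  a[8] = 22,  a[9] = 5,  a[10] = 4,  a[11] = 9,  a[12] = 13,  a[13] = 22,  a[14] = 12,  a[15] = 11,  a[16] = 0,  a[17] = 11,  a[18] = 11,  a[19] = 22,  a[20] = 10,  a[21] = 9,  a[22] = 19,  a[23] = 5,  a[24] = 1,  a[25] = 6,  a[26] = 7,  a[27] = 13,  a[28] = 20,  a[29] = 10,  a[30] = 7,  a[31] = 17,  a[32] = 1,  a[33] = 18,  a[34] = 19,  a[35] = 14,  a[36] = 10,  a[37] = 1,  a[38] = 11,  a[39] = 12,  a[40] = 0,  a[41] = 12,  a[42] = 12,  a[43] = 1,  a[44] = 13,  a[45] = 14,  a[46] = 4,  a[47] = 18,  a[48] = 22,  a[49] = 17,  a[50] = 16.
The sequence repeats with period 48.
(318 - 1) mod 48 = 29, so a[318] = a[30] = 7.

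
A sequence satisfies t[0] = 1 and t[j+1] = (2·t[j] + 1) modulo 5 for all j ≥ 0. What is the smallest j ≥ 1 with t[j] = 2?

We have t[0] = 1; t[1] = 3; t[2] = 2; t[3] = 0; t[4] = 1.
The sequence repeats with period 4.
The value 2 first appears (with j ≥ 1) at t[2].

2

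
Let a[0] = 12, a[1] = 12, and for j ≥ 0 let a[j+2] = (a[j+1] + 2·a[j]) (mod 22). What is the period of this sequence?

a[0] = 12; a[1] = 12; a[2] = 14; a[3] = 16; a[4] = 0; a[5] = 10; a[6] = 10; a[7] = 8; a[8] = 6; a[9] = 0; a[10] = 12; a[11] = 12.
The sequence repeats with period 10.

10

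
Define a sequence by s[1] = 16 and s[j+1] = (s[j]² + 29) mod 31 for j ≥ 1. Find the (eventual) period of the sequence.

Computing terms: s[1] = 16; s[2] = 6; s[3] = 3; s[4] = 7; s[5] = 16.
Since s[5] = s[1] = 16, the sequence is periodic with period 4.

4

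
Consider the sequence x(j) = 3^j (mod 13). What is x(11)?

9

Computing terms: x(1) = 3, x(2) = 9, x(3) = 1, x(4) = 3.
The sequence repeats with period 3.
(11 - 1) mod 3 = 1, so x(11) = x(2) = 9.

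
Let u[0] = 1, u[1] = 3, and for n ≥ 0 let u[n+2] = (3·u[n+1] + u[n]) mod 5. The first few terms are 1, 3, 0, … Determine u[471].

3

Listing terms: u[0] = 1,  u[1] = 3,  u[2] = 0,  u[3] = 3,  u[4] = 4,  u[5] = 0,  u[6] = 4,  u[7] = 2,  u[8] = 0,  u[9] = 2,  u[10] = 1,  u[11] = 0,  u[12] = 1,  u[13] = 3.
Since (u[12], u[13]) = (u[0], u[1]) = (1, 3) (two consecutive terms determine the rest), the sequence is periodic with period 12.
(471 - 0) mod 12 = 3, so u[471] = u[3] = 3.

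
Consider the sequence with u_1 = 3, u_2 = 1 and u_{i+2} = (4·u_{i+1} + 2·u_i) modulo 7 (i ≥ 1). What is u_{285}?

4

u_1 = 3; u_2 = 1; u_3 = 3; u_4 = 0; u_5 = 6; u_6 = 3; u_7 = 3; u_8 = 4; u_9 = 1; u_{10} = 5; u_{11} = 1; u_{12} = 0; u_{13} = 2; u_{14} = 1; u_{15} = 1; u_{16} = 6; u_{17} = 5; u_{18} = 4; u_{19} = 5; u_{20} = 0; u_{21} = 3; u_{22} = 5; u_{23} = 5; u_{24} = 2; u_{25} = 4; u_{26} = 6; u_{27} = 4; u_{28} = 0; u_{29} = 1; u_{30} = 4; u_{31} = 4; u_{32} = 3; u_{33} = 6; u_{34} = 2; u_{35} = 6; u_{36} = 0; u_{37} = 5; u_{38} = 6; u_{39} = 6; u_{40} = 1; u_{41} = 2; u_{42} = 3; u_{43} = 2; u_{44} = 0; u_{45} = 4; u_{46} = 2; u_{47} = 2; u_{48} = 5; u_{49} = 3; u_{50} = 1.
The sequence repeats with period 48.
So u_{285} = u_{1 + ((285-1) mod 48)} = u_{45} = 4.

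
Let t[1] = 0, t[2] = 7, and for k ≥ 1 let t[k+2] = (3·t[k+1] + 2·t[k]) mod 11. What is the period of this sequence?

30

Computing terms: t[1] = 0,  t[2] = 7,  t[3] = 10,  t[4] = 0,  t[5] = 9,  t[6] = 5,  t[7] = 0,  t[8] = 10,  t[9] = 8,  t[10] = 0,  t[11] = 5,  t[12] = 4,  t[13] = 0,  t[14] = 8,  t[15] = 2,  t[16] = 0,  t[17] = 4,  t[18] = 1,  t[19] = 0,  t[20] = 2,  t[21] = 6,  t[22] = 0,  t[23] = 1,  t[24] = 3,  t[25] = 0,  t[26] = 6,  t[27] = 7,  t[28] = 0,  t[29] = 3,  t[30] = 9,  t[31] = 0,  t[32] = 7.
Since (t[31], t[32]) = (t[1], t[2]) = (0, 7) (two consecutive terms determine the rest), the sequence is periodic with period 30.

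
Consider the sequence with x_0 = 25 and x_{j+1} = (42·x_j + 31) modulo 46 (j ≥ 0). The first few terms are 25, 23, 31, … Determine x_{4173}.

x_0 = 25,  x_1 = 23,  x_2 = 31,  x_3 = 45,  x_4 = 35,  x_5 = 29,  x_6 = 7,  x_7 = 3,  x_8 = 19,  x_9 = 1,  x_{10} = 27,  x_{11} = 15,  x_{12} = 17,  x_{13} = 9,  x_{14} = 41,  x_{15} = 5,  x_{16} = 11,  x_{17} = 33,  x_{18} = 37,  x_{19} = 21,  x_{20} = 39,  x_{21} = 13,  x_{22} = 25.
The sequence repeats with period 22.
(4173 - 0) mod 22 = 15, so x_{4173} = x_{15} = 5.

5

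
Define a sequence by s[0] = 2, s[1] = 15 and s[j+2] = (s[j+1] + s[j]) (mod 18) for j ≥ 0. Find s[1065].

Listing terms: s[0] = 2,  s[1] = 15,  s[2] = 17,  s[3] = 14,  s[4] = 13,  s[5] = 9,  s[6] = 4,  s[7] = 13,  s[8] = 17,  s[9] = 12,  s[10] = 11,  s[11] = 5,  s[12] = 16,  s[13] = 3,  s[14] = 1,  s[15] = 4,  s[16] = 5,  s[17] = 9,  s[18] = 14,  s[19] = 5,  s[20] = 1,  s[21] = 6,  s[22] = 7,  s[23] = 13,  s[24] = 2,  s[25] = 15.
Since (s[24], s[25]) = (s[0], s[1]) = (2, 15) (two consecutive terms determine the rest), the sequence is periodic with period 24.
(1065 - 0) mod 24 = 9, so s[1065] = s[9] = 12.

12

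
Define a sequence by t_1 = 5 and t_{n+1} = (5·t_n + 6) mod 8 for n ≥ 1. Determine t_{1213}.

Listing terms: t_1 = 5,  t_2 = 7,  t_3 = 1,  t_4 = 3,  t_5 = 5.
The sequence repeats with period 4.
So t_{1213} = t_{1 + ((1213-1) mod 4)} = t_1 = 5.

5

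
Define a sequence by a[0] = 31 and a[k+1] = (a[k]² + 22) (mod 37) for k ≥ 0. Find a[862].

19

We have a[0] = 31; a[1] = 21; a[2] = 19; a[3] = 13; a[4] = 6; a[5] = 21.
Since a[5] = a[1] = 21, the sequence is eventually periodic: after a pre-period of length 1 it cycles with period 4.
For k ≥ 1, a[k] depends only on (k - 1) mod 4. (862 - 1) mod 4 = 1, so a[862] = a[2] = 19.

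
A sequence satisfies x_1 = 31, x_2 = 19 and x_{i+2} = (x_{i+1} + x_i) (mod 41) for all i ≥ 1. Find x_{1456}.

Listing terms: x_1 = 31; x_2 = 19; x_3 = 9; x_4 = 28; x_5 = 37; x_6 = 24; x_7 = 20; x_8 = 3; x_9 = 23; x_{10} = 26; x_{11} = 8; x_{12} = 34; x_{13} = 1; x_{14} = 35; x_{15} = 36; x_{16} = 30; x_{17} = 25; x_{18} = 14; x_{19} = 39; x_{20} = 12; x_{21} = 10; x_{22} = 22; x_{23} = 32; x_{24} = 13; x_{25} = 4; x_{26} = 17; x_{27} = 21; x_{28} = 38; x_{29} = 18; x_{30} = 15; x_{31} = 33; x_{32} = 7; x_{33} = 40; x_{34} = 6; x_{35} = 5; x_{36} = 11; x_{37} = 16; x_{38} = 27; x_{39} = 2; x_{40} = 29; x_{41} = 31; x_{42} = 19.
The sequence repeats with period 40.
So x_{1456} = x_{1 + ((1456-1) mod 40)} = x_{16} = 30.

30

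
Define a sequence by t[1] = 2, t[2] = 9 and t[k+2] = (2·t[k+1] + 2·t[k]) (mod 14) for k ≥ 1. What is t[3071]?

2

t[1] = 2, t[2] = 9, t[3] = 8, t[4] = 6, t[5] = 0, t[6] = 12, t[7] = 10, t[8] = 2, t[9] = 10, t[10] = 10, t[11] = 12, t[12] = 2, t[13] = 0, t[14] = 4, t[15] = 8, t[16] = 10, t[17] = 8, t[18] = 8, t[19] = 4, t[20] = 10, t[21] = 0, t[22] = 6, t[23] = 12, t[24] = 8, t[25] = 12, t[26] = 12, t[27] = 6, t[28] = 8, t[29] = 0, t[30] = 2, t[31] = 4, t[32] = 12, t[33] = 4, t[34] = 4, t[35] = 2, t[36] = 12, t[37] = 0, t[38] = 10, t[39] = 6, t[40] = 4, t[41] = 6, t[42] = 6, t[43] = 10, t[44] = 4, t[45] = 0, t[46] = 8, t[47] = 2, t[48] = 6, t[49] = 2, t[50] = 2, t[51] = 8, t[52] = 6.
Since (t[51], t[52]) = (t[3], t[4]) = (8, 6) (two consecutive terms determine the rest), the sequence is eventually periodic: after a pre-period of length 2 it cycles with period 48.
For k ≥ 3, t[k] depends only on (k - 3) mod 48. (3071 - 3) mod 48 = 44, so t[3071] = t[47] = 2.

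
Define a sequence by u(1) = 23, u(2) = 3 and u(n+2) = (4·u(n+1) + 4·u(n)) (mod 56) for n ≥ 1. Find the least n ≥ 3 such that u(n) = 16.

7

We have u(1) = 23; u(2) = 3; u(3) = 48; u(4) = 36; u(5) = 0; u(6) = 32; u(7) = 16; u(8) = 24; u(9) = 48; u(10) = 8; u(11) = 0; u(12) = 32.
Since (u(11), u(12)) = (u(5), u(6)) = (0, 32) (two consecutive terms determine the rest), the sequence is eventually periodic: after a pre-period of length 4 it cycles with period 6.
The value 16 first appears (with n ≥ 3) at u(7).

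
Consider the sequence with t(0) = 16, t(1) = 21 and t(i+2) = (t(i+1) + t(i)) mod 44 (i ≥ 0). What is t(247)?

We have t(0) = 16; t(1) = 21; t(2) = 37; t(3) = 14; t(4) = 7; t(5) = 21; t(6) = 28; t(7) = 5; t(8) = 33; t(9) = 38; t(10) = 27; t(11) = 21; t(12) = 4; t(13) = 25; t(14) = 29; t(15) = 10; t(16) = 39; t(17) = 5; t(18) = 0; t(19) = 5; t(20) = 5; t(21) = 10; t(22) = 15; t(23) = 25; t(24) = 40; t(25) = 21; t(26) = 17; t(27) = 38; t(28) = 11; t(29) = 5; t(30) = 16; t(31) = 21.
The sequence repeats with period 30.
So t(247) = t(0 + ((247-0) mod 30)) = t(7) = 5.

5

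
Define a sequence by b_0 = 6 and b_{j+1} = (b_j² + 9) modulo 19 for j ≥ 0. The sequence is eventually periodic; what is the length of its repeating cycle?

Listing terms: b_0 = 6, b_1 = 7, b_2 = 1, b_3 = 10, b_4 = 14, b_5 = 15, b_6 = 6.
Since b_6 = b_0 = 6, the sequence is periodic with period 6.

6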